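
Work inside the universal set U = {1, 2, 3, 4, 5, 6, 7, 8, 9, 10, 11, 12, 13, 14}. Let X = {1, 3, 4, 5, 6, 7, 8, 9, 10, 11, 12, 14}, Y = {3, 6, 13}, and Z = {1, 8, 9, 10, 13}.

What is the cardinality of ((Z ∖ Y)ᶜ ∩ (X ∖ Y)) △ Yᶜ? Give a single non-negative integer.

Z ∖ Y = {1, 8, 9, 10}
(Z ∖ Y)ᶜ = {2, 3, 4, 5, 6, 7, 11, 12, 13, 14}
X ∖ Y = {1, 4, 5, 7, 8, 9, 10, 11, 12, 14}
(Z ∖ Y)ᶜ ∩ (X ∖ Y) = {4, 5, 7, 11, 12, 14}
Yᶜ = {1, 2, 4, 5, 7, 8, 9, 10, 11, 12, 14}
((Z ∖ Y)ᶜ ∩ (X ∖ Y)) △ Yᶜ = {1, 2, 8, 9, 10}
|((Z ∖ Y)ᶜ ∩ (X ∖ Y)) △ Yᶜ| = 5

5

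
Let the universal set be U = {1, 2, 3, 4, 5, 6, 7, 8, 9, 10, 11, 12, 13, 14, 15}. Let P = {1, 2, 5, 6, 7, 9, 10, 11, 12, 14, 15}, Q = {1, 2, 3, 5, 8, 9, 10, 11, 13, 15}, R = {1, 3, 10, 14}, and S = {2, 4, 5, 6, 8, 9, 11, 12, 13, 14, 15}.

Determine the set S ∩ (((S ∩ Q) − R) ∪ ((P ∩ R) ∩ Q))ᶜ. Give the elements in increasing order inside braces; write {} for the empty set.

{4, 6, 12, 14}

S ∩ Q = {2, 5, 8, 9, 11, 13, 15}
(S ∩ Q) − R = {2, 5, 8, 9, 11, 13, 15}
P ∩ R = {1, 10, 14}
(P ∩ R) ∩ Q = {1, 10}
((S ∩ Q) − R) ∪ ((P ∩ R) ∩ Q) = {1, 2, 5, 8, 9, 10, 11, 13, 15}
(((S ∩ Q) − R) ∪ ((P ∩ R) ∩ Q))ᶜ = {3, 4, 6, 7, 12, 14}
S ∩ (((S ∩ Q) − R) ∪ ((P ∩ R) ∩ Q))ᶜ = {4, 6, 12, 14}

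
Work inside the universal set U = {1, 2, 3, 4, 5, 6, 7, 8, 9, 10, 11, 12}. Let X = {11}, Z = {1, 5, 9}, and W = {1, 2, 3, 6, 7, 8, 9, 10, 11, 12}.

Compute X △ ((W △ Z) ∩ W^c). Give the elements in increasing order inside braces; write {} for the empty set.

{5, 11}

W △ Z = {2, 3, 5, 6, 7, 8, 10, 11, 12}
W^c = {4, 5}
(W △ Z) ∩ W^c = {5}
X △ ((W △ Z) ∩ W^c) = {5, 11}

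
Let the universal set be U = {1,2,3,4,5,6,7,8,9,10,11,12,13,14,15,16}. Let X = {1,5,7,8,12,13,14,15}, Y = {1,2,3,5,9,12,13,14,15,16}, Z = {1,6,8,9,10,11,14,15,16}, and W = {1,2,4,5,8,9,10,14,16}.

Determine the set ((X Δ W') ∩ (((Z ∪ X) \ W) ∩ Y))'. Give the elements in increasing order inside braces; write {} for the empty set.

W' = {3,6,7,11,12,13,15}
X Δ W' = {1,3,5,6,8,11,14}
Z ∪ X = {1,5,6,7,8,9,10,11,12,13,14,15,16}
(Z ∪ X) \ W = {6,7,11,12,13,15}
((Z ∪ X) \ W) ∩ Y = {12,13,15}
(X Δ W') ∩ (((Z ∪ X) \ W) ∩ Y) = {}
((X Δ W') ∩ (((Z ∪ X) \ W) ∩ Y))' = {1,2,3,4,5,6,7,8,9,10,11,12,13,14,15,16}

{1,2,3,4,5,6,7,8,9,10,11,12,13,14,15,16}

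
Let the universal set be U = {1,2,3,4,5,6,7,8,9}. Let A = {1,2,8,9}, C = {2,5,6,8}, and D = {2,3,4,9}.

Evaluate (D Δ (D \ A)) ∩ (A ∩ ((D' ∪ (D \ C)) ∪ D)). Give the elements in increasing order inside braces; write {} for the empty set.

{2,9}

D \ A = {3,4}
D Δ (D \ A) = {2,9}
D' = {1,5,6,7,8}
D \ C = {3,4,9}
D' ∪ (D \ C) = {1,3,4,5,6,7,8,9}
(D' ∪ (D \ C)) ∪ D = {1,2,3,4,5,6,7,8,9}
A ∩ ((D' ∪ (D \ C)) ∪ D) = {1,2,8,9}
(D Δ (D \ A)) ∩ (A ∩ ((D' ∪ (D \ C)) ∪ D)) = {2,9}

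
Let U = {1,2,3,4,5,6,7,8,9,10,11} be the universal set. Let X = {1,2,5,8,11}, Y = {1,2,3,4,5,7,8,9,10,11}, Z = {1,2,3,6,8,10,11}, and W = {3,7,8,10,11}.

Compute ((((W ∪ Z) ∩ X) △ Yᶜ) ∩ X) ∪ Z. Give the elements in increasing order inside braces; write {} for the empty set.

{1,2,3,6,8,10,11}

W ∪ Z = {1,2,3,6,7,8,10,11}
(W ∪ Z) ∩ X = {1,2,8,11}
Yᶜ = {6}
((W ∪ Z) ∩ X) △ Yᶜ = {1,2,6,8,11}
(((W ∪ Z) ∩ X) △ Yᶜ) ∩ X = {1,2,8,11}
((((W ∪ Z) ∩ X) △ Yᶜ) ∩ X) ∪ Z = {1,2,3,6,8,10,11}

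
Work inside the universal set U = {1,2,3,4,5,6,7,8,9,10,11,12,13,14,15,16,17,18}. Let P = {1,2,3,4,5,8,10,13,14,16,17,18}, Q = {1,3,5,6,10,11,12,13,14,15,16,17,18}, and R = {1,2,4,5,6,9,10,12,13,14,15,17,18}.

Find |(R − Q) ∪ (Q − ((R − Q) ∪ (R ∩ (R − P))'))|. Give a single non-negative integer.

R − Q = {2,4,9}
R − P = {6,9,12,15}
R ∩ (R − P) = {6,9,12,15}
(R ∩ (R − P))' = {1,2,3,4,5,7,8,10,11,13,14,16,17,18}
(R − Q) ∪ (R ∩ (R − P))' = {1,2,3,4,5,7,8,9,10,11,13,14,16,17,18}
Q − ((R − Q) ∪ (R ∩ (R − P))') = {6,12,15}
(R − Q) ∪ (Q − ((R − Q) ∪ (R ∩ (R − P))')) = {2,4,6,9,12,15}
|(R − Q) ∪ (Q − ((R − Q) ∪ (R ∩ (R − P))'))| = 6

6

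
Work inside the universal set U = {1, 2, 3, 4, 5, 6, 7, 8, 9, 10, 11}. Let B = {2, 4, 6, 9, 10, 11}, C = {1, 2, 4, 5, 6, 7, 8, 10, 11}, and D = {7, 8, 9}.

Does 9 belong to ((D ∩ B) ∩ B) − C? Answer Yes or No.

Yes

9 ∈ D and 9 ∈ B, so 9 ∈ D ∩ B
9 ∈ (D ∩ B) and 9 ∈ B, so 9 ∈ (D ∩ B) ∩ B
9 ∈ ((D ∩ B) ∩ B) and 9 ∉ C, so 9 ∈ ((D ∩ B) ∩ B) − C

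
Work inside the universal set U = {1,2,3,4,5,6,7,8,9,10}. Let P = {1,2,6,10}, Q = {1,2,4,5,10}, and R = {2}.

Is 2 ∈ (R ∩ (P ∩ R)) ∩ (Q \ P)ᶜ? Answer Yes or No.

Yes

2 ∈ P and 2 ∈ R, so 2 ∈ P ∩ R
2 ∈ R and 2 ∈ (P ∩ R), so 2 ∈ R ∩ (P ∩ R)
2 ∈ Q and 2 ∈ P, so 2 ∉ Q \ P
2 ∈ (Q \ P)ᶜ since 2 ∉ (Q \ P)
2 ∈ (R ∩ (P ∩ R)) and 2 ∈ (Q \ P)ᶜ, so 2 ∈ (R ∩ (P ∩ R)) ∩ (Q \ P)ᶜ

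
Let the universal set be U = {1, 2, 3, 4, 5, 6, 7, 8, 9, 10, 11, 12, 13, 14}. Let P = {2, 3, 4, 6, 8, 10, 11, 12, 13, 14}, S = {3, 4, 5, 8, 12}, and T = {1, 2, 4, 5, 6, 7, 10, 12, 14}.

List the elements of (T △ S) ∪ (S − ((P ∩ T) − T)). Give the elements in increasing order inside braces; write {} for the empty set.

{1, 2, 3, 4, 5, 6, 7, 8, 10, 12, 14}

T △ S = {1, 2, 3, 6, 7, 8, 10, 14}
P ∩ T = {2, 4, 6, 10, 12, 14}
(P ∩ T) − T = {}
S − ((P ∩ T) − T) = {3, 4, 5, 8, 12}
(T △ S) ∪ (S − ((P ∩ T) − T)) = {1, 2, 3, 4, 5, 6, 7, 8, 10, 12, 14}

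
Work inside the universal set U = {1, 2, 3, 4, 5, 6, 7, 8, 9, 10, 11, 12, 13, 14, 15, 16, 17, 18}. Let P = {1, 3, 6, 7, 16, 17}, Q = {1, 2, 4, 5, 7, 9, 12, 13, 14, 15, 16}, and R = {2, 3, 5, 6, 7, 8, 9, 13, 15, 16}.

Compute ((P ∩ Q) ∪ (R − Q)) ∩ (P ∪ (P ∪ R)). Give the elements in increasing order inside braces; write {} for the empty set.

{1, 3, 6, 7, 8, 16}

P ∩ Q = {1, 7, 16}
R − Q = {3, 6, 8}
(P ∩ Q) ∪ (R − Q) = {1, 3, 6, 7, 8, 16}
P ∪ R = {1, 2, 3, 5, 6, 7, 8, 9, 13, 15, 16, 17}
P ∪ (P ∪ R) = {1, 2, 3, 5, 6, 7, 8, 9, 13, 15, 16, 17}
((P ∩ Q) ∪ (R − Q)) ∩ (P ∪ (P ∪ R)) = {1, 3, 6, 7, 8, 16}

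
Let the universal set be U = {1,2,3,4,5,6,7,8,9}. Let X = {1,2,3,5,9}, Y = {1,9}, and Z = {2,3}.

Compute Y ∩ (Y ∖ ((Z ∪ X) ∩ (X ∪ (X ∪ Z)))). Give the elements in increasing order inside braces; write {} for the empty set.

{}

Z ∪ X = {1,2,3,5,9}
X ∪ Z = {1,2,3,5,9}
X ∪ (X ∪ Z) = {1,2,3,5,9}
(Z ∪ X) ∩ (X ∪ (X ∪ Z)) = {1,2,3,5,9}
Y ∖ ((Z ∪ X) ∩ (X ∪ (X ∪ Z))) = {}
Y ∩ (Y ∖ ((Z ∪ X) ∩ (X ∪ (X ∪ Z)))) = {}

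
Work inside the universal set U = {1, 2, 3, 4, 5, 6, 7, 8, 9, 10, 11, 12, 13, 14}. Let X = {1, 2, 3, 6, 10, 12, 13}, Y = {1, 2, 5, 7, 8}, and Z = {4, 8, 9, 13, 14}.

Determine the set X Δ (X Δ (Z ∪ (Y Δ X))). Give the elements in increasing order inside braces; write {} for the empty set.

{3, 4, 5, 6, 7, 8, 9, 10, 12, 13, 14}

Y Δ X = {3, 5, 6, 7, 8, 10, 12, 13}
Z ∪ (Y Δ X) = {3, 4, 5, 6, 7, 8, 9, 10, 12, 13, 14}
X Δ (Z ∪ (Y Δ X)) = {1, 2, 4, 5, 7, 8, 9, 14}
X Δ (X Δ (Z ∪ (Y Δ X))) = {3, 4, 5, 6, 7, 8, 9, 10, 12, 13, 14}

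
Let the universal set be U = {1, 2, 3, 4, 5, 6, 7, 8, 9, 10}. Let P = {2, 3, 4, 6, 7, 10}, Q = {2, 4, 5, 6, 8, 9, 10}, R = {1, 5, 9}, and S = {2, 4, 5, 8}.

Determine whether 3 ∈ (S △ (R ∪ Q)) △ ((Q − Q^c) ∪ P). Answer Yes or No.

Yes

3 ∉ R and 3 ∉ Q, so 3 ∉ R ∪ Q
3 ∉ S and 3 ∉ (R ∪ Q), so 3 ∉ S △ (R ∪ Q)
3 ∉ Q, so 3 ∈ Q^c
3 ∉ Q and 3 ∈ Q^c, so 3 ∉ Q − Q^c
3 ∉ (Q − Q^c) and 3 ∈ P, so 3 ∈ (Q − Q^c) ∪ P
3 ∉ (S △ (R ∪ Q)) and 3 ∈ ((Q − Q^c) ∪ P), so 3 ∈ (S △ (R ∪ Q)) △ ((Q − Q^c) ∪ P)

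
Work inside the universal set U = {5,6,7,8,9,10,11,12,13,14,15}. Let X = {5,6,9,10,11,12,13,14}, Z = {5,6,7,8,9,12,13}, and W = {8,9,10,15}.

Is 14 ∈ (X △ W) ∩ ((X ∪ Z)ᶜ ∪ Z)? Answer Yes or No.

No

14 ∈ X and 14 ∉ W, so 14 ∈ X △ W
14 ∈ X and 14 ∉ Z, so 14 ∈ X ∪ Z
14 ∉ (X ∪ Z)ᶜ since 14 ∈ (X ∪ Z)
14 ∉ (X ∪ Z)ᶜ and 14 ∉ Z, so 14 ∉ (X ∪ Z)ᶜ ∪ Z
14 ∈ (X △ W) and 14 ∉ ((X ∪ Z)ᶜ ∪ Z), so 14 ∉ (X △ W) ∩ ((X ∪ Z)ᶜ ∪ Z)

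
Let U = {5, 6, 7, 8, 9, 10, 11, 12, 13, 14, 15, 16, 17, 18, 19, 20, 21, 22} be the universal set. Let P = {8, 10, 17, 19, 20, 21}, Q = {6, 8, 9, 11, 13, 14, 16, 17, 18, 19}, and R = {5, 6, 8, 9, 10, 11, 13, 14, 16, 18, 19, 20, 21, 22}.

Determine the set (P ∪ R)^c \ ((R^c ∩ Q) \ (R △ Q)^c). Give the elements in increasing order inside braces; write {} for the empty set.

{7, 12, 15}

P ∪ R = {5, 6, 8, 9, 10, 11, 13, 14, 16, 17, 18, 19, 20, 21, 22}
(P ∪ R)^c = {7, 12, 15}
R^c = {7, 12, 15, 17}
R^c ∩ Q = {17}
R △ Q = {5, 10, 17, 20, 21, 22}
(R △ Q)^c = {6, 7, 8, 9, 11, 12, 13, 14, 15, 16, 18, 19}
(R^c ∩ Q) \ (R △ Q)^c = {17}
(P ∪ R)^c \ ((R^c ∩ Q) \ (R △ Q)^c) = {7, 12, 15}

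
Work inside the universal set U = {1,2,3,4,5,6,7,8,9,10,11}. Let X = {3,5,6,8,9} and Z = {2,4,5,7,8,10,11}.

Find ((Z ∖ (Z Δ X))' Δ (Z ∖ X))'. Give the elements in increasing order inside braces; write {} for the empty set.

{2,4,5,7,8,10,11}

Z Δ X = {2,3,4,6,7,9,10,11}
Z ∖ (Z Δ X) = {5,8}
(Z ∖ (Z Δ X))' = {1,2,3,4,6,7,9,10,11}
Z ∖ X = {2,4,7,10,11}
(Z ∖ (Z Δ X))' Δ (Z ∖ X) = {1,3,6,9}
((Z ∖ (Z Δ X))' Δ (Z ∖ X))' = {2,4,5,7,8,10,11}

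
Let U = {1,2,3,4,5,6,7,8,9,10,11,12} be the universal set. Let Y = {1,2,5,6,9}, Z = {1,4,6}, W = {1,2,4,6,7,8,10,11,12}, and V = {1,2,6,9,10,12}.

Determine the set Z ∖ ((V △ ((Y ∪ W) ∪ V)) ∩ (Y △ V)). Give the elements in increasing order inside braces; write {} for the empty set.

{1,4,6}

Y ∪ W = {1,2,4,5,6,7,8,9,10,11,12}
(Y ∪ W) ∪ V = {1,2,4,5,6,7,8,9,10,11,12}
V △ ((Y ∪ W) ∪ V) = {4,5,7,8,11}
Y △ V = {5,10,12}
(V △ ((Y ∪ W) ∪ V)) ∩ (Y △ V) = {5}
Z ∖ ((V △ ((Y ∪ W) ∪ V)) ∩ (Y △ V)) = {1,4,6}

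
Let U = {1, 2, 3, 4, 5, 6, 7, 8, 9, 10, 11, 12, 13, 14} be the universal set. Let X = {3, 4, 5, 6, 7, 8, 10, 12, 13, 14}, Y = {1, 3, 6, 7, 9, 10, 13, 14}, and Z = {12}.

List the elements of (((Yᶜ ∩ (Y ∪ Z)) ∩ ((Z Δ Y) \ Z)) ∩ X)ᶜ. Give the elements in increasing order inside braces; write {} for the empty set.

Yᶜ = {2, 4, 5, 8, 11, 12}
Y ∪ Z = {1, 3, 6, 7, 9, 10, 12, 13, 14}
Yᶜ ∩ (Y ∪ Z) = {12}
Z Δ Y = {1, 3, 6, 7, 9, 10, 12, 13, 14}
(Z Δ Y) \ Z = {1, 3, 6, 7, 9, 10, 13, 14}
(Yᶜ ∩ (Y ∪ Z)) ∩ ((Z Δ Y) \ Z) = {}
((Yᶜ ∩ (Y ∪ Z)) ∩ ((Z Δ Y) \ Z)) ∩ X = {}
(((Yᶜ ∩ (Y ∪ Z)) ∩ ((Z Δ Y) \ Z)) ∩ X)ᶜ = {1, 2, 3, 4, 5, 6, 7, 8, 9, 10, 11, 12, 13, 14}

{1, 2, 3, 4, 5, 6, 7, 8, 9, 10, 11, 12, 13, 14}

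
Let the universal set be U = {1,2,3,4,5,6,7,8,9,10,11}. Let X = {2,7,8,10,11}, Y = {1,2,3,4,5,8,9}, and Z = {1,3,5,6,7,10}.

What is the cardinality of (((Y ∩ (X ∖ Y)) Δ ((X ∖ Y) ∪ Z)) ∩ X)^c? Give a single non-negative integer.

8

X ∖ Y = {7,10,11}
Y ∩ (X ∖ Y) = {}
(X ∖ Y) ∪ Z = {1,3,5,6,7,10,11}
(Y ∩ (X ∖ Y)) Δ ((X ∖ Y) ∪ Z) = {1,3,5,6,7,10,11}
((Y ∩ (X ∖ Y)) Δ ((X ∖ Y) ∪ Z)) ∩ X = {7,10,11}
(((Y ∩ (X ∖ Y)) Δ ((X ∖ Y) ∪ Z)) ∩ X)^c = {1,2,3,4,5,6,8,9}
|(((Y ∩ (X ∖ Y)) Δ ((X ∖ Y) ∪ Z)) ∩ X)^c| = 8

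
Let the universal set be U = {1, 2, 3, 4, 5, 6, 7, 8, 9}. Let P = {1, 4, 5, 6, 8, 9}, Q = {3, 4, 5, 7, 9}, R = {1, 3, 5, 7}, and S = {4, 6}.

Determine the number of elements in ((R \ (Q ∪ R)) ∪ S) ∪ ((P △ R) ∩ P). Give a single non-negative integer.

4

Q ∪ R = {1, 3, 4, 5, 7, 9}
R \ (Q ∪ R) = {}
(R \ (Q ∪ R)) ∪ S = {4, 6}
P △ R = {3, 4, 6, 7, 8, 9}
(P △ R) ∩ P = {4, 6, 8, 9}
((R \ (Q ∪ R)) ∪ S) ∪ ((P △ R) ∩ P) = {4, 6, 8, 9}
|((R \ (Q ∪ R)) ∪ S) ∪ ((P △ R) ∩ P)| = 4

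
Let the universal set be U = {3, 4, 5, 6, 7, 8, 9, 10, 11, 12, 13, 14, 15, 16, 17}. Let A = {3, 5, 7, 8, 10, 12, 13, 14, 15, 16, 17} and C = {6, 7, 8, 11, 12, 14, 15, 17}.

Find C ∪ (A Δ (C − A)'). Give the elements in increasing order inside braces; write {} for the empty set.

C − A = {6, 11}
(C − A)' = {3, 4, 5, 7, 8, 9, 10, 12, 13, 14, 15, 16, 17}
A Δ (C − A)' = {4, 9}
C ∪ (A Δ (C − A)') = {4, 6, 7, 8, 9, 11, 12, 14, 15, 17}

{4, 6, 7, 8, 9, 11, 12, 14, 15, 17}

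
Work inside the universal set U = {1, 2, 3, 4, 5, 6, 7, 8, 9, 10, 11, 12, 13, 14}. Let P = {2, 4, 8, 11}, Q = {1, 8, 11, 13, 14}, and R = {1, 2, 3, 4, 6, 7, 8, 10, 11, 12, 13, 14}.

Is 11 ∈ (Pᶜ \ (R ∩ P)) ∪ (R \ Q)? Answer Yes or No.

No

11 ∈ P, so 11 ∉ Pᶜ
11 ∈ R and 11 ∈ P, so 11 ∈ R ∩ P
11 ∉ Pᶜ and 11 ∈ (R ∩ P), so 11 ∉ Pᶜ \ (R ∩ P)
11 ∈ R and 11 ∈ Q, so 11 ∉ R \ Q
11 ∉ (Pᶜ \ (R ∩ P)) and 11 ∉ (R \ Q), so 11 ∉ (Pᶜ \ (R ∩ P)) ∪ (R \ Q)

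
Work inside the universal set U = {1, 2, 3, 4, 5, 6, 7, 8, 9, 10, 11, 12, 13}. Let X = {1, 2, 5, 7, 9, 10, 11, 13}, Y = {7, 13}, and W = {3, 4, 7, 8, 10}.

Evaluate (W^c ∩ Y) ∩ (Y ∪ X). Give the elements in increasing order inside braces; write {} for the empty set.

{13}

W^c = {1, 2, 5, 6, 9, 11, 12, 13}
W^c ∩ Y = {13}
Y ∪ X = {1, 2, 5, 7, 9, 10, 11, 13}
(W^c ∩ Y) ∩ (Y ∪ X) = {13}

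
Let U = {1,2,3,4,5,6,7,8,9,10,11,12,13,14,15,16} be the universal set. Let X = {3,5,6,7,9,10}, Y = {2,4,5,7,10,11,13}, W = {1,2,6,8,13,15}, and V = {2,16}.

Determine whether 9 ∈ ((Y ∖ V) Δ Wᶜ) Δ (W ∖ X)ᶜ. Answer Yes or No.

9 ∉ Y and 9 ∉ V, so 9 ∉ Y ∖ V
9 ∉ W, so 9 ∈ Wᶜ
9 ∉ (Y ∖ V) and 9 ∈ Wᶜ, so 9 ∈ (Y ∖ V) Δ Wᶜ
9 ∉ W and 9 ∈ X, so 9 ∉ W ∖ X
9 ∈ (W ∖ X)ᶜ since 9 ∉ (W ∖ X)
9 ∈ ((Y ∖ V) Δ Wᶜ) and 9 ∈ (W ∖ X)ᶜ, so 9 ∉ ((Y ∖ V) Δ Wᶜ) Δ (W ∖ X)ᶜ

No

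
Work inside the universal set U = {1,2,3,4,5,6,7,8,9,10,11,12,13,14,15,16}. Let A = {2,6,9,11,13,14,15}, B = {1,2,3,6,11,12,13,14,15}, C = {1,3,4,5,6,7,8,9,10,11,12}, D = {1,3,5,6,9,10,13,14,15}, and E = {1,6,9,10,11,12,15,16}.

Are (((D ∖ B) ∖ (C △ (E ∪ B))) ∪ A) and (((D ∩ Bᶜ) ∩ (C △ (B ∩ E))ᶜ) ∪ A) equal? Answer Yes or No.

D ∖ B = {5,9,10}
E ∪ B = {1,2,3,6,9,10,11,12,13,14,15,16}
C △ (E ∪ B) = {2,4,5,7,8,13,14,15,16}
(D ∖ B) ∖ (C △ (E ∪ B)) = {9,10}
((D ∖ B) ∖ (C △ (E ∪ B))) ∪ A = {2,6,9,10,11,13,14,15}
Bᶜ = {4,5,7,8,9,10,16}
D ∩ Bᶜ = {5,9,10}
B ∩ E = {1,6,11,12,15}
C △ (B ∩ E) = {3,4,5,7,8,9,10,15}
(C △ (B ∩ E))ᶜ = {1,2,6,11,12,13,14,16}
(D ∩ Bᶜ) ∩ (C △ (B ∩ E))ᶜ = {}
((D ∩ Bᶜ) ∩ (C △ (B ∩ E))ᶜ) ∪ A = {2,6,9,11,13,14,15}
10 ∈ ((D ∖ B) ∖ (C △ (E ∪ B))) ∪ A but 10 ∉ ((D ∩ Bᶜ) ∩ (C △ (B ∩ E))ᶜ) ∪ A, so they differ.

No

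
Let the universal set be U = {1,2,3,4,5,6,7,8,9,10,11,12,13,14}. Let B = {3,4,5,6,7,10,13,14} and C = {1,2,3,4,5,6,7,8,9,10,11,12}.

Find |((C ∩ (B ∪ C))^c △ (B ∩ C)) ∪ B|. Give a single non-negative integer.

8

B ∪ C = {1,2,3,4,5,6,7,8,9,10,11,12,13,14}
C ∩ (B ∪ C) = {1,2,3,4,5,6,7,8,9,10,11,12}
(C ∩ (B ∪ C))^c = {13,14}
B ∩ C = {3,4,5,6,7,10}
(C ∩ (B ∪ C))^c △ (B ∩ C) = {3,4,5,6,7,10,13,14}
((C ∩ (B ∪ C))^c △ (B ∩ C)) ∪ B = {3,4,5,6,7,10,13,14}
|((C ∩ (B ∪ C))^c △ (B ∩ C)) ∪ B| = 8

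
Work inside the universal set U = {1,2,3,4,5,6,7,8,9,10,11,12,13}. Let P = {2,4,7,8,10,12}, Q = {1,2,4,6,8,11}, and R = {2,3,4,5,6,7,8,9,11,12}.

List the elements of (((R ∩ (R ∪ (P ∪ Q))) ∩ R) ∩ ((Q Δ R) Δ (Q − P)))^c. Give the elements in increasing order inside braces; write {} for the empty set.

{1,2,4,8,10,13}

P ∪ Q = {1,2,4,6,7,8,10,11,12}
R ∪ (P ∪ Q) = {1,2,3,4,5,6,7,8,9,10,11,12}
R ∩ (R ∪ (P ∪ Q)) = {2,3,4,5,6,7,8,9,11,12}
(R ∩ (R ∪ (P ∪ Q))) ∩ R = {2,3,4,5,6,7,8,9,11,12}
Q Δ R = {1,3,5,7,9,12}
Q − P = {1,6,11}
(Q Δ R) Δ (Q − P) = {3,5,6,7,9,11,12}
((R ∩ (R ∪ (P ∪ Q))) ∩ R) ∩ ((Q Δ R) Δ (Q − P)) = {3,5,6,7,9,11,12}
(((R ∩ (R ∪ (P ∪ Q))) ∩ R) ∩ ((Q Δ R) Δ (Q − P)))^c = {1,2,4,8,10,13}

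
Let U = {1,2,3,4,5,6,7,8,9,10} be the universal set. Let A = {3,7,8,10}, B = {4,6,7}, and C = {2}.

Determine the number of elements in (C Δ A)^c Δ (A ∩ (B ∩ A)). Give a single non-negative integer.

6

C Δ A = {2,3,7,8,10}
(C Δ A)^c = {1,4,5,6,9}
B ∩ A = {7}
A ∩ (B ∩ A) = {7}
(C Δ A)^c Δ (A ∩ (B ∩ A)) = {1,4,5,6,7,9}
|(C Δ A)^c Δ (A ∩ (B ∩ A))| = 6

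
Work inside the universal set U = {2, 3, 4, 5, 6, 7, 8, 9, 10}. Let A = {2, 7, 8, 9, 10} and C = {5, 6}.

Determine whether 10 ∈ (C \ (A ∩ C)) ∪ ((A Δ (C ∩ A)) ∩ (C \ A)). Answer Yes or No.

10 ∈ A and 10 ∉ C, so 10 ∉ A ∩ C
10 ∉ C and 10 ∉ (A ∩ C), so 10 ∉ C \ (A ∩ C)
10 ∉ C and 10 ∈ A, so 10 ∉ C ∩ A
10 ∈ A and 10 ∉ (C ∩ A), so 10 ∈ A Δ (C ∩ A)
10 ∉ C and 10 ∈ A, so 10 ∉ C \ A
10 ∈ (A Δ (C ∩ A)) and 10 ∉ (C \ A), so 10 ∉ (A Δ (C ∩ A)) ∩ (C \ A)
10 ∉ (C \ (A ∩ C)) and 10 ∉ ((A Δ (C ∩ A)) ∩ (C \ A)), so 10 ∉ (C \ (A ∩ C)) ∪ ((A Δ (C ∩ A)) ∩ (C \ A))

No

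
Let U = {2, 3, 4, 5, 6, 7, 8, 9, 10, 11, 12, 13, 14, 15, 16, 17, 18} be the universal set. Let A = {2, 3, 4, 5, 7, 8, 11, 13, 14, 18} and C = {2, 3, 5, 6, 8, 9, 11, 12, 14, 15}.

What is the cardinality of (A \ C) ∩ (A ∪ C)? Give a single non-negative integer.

A \ C = {4, 7, 13, 18}
A ∪ C = {2, 3, 4, 5, 6, 7, 8, 9, 11, 12, 13, 14, 15, 18}
(A \ C) ∩ (A ∪ C) = {4, 7, 13, 18}
|(A \ C) ∩ (A ∪ C)| = 4

4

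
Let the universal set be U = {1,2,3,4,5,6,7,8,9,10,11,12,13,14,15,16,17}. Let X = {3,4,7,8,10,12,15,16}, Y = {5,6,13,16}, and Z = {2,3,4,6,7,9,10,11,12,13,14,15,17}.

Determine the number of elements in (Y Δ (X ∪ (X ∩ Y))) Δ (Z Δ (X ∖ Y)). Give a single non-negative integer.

12

X ∩ Y = {16}
X ∪ (X ∩ Y) = {3,4,7,8,10,12,15,16}
Y Δ (X ∪ (X ∩ Y)) = {3,4,5,6,7,8,10,12,13,15}
X ∖ Y = {3,4,7,8,10,12,15}
Z Δ (X ∖ Y) = {2,6,8,9,11,13,14,17}
(Y Δ (X ∪ (X ∩ Y))) Δ (Z Δ (X ∖ Y)) = {2,3,4,5,7,9,10,11,12,14,15,17}
|(Y Δ (X ∪ (X ∩ Y))) Δ (Z Δ (X ∖ Y))| = 12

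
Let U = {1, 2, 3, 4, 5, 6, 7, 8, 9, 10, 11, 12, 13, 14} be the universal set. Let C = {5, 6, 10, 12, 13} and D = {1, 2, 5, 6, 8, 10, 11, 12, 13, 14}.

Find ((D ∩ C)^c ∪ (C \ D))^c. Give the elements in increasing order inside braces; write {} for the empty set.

{5, 6, 10, 12, 13}

D ∩ C = {5, 6, 10, 12, 13}
(D ∩ C)^c = {1, 2, 3, 4, 7, 8, 9, 11, 14}
C \ D = {}
(D ∩ C)^c ∪ (C \ D) = {1, 2, 3, 4, 7, 8, 9, 11, 14}
((D ∩ C)^c ∪ (C \ D))^c = {5, 6, 10, 12, 13}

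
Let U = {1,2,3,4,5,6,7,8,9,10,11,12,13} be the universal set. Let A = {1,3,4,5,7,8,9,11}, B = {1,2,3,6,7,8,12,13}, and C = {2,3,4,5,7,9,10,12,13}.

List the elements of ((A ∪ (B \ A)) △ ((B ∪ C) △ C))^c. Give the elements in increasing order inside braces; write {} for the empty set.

{1,6,8,10}

B \ A = {2,6,12,13}
A ∪ (B \ A) = {1,2,3,4,5,6,7,8,9,11,12,13}
B ∪ C = {1,2,3,4,5,6,7,8,9,10,12,13}
(B ∪ C) △ C = {1,6,8}
(A ∪ (B \ A)) △ ((B ∪ C) △ C) = {2,3,4,5,7,9,11,12,13}
((A ∪ (B \ A)) △ ((B ∪ C) △ C))^c = {1,6,8,10}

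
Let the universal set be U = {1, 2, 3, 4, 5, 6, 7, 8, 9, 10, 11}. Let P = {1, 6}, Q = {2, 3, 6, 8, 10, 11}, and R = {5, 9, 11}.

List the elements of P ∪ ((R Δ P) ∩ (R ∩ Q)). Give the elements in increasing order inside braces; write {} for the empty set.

R Δ P = {1, 5, 6, 9, 11}
R ∩ Q = {11}
(R Δ P) ∩ (R ∩ Q) = {11}
P ∪ ((R Δ P) ∩ (R ∩ Q)) = {1, 6, 11}

{1, 6, 11}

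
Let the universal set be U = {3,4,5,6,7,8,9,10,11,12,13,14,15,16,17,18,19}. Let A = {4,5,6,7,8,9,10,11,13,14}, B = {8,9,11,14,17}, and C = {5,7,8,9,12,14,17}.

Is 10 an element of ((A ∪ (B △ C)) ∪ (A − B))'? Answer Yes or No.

10 ∉ B and 10 ∉ C, so 10 ∉ B △ C
10 ∈ A and 10 ∉ (B △ C), so 10 ∈ A ∪ (B △ C)
10 ∈ A and 10 ∉ B, so 10 ∈ A − B
10 ∈ (A ∪ (B △ C)) and 10 ∈ (A − B), so 10 ∈ (A ∪ (B △ C)) ∪ (A − B)
10 ∉ ((A ∪ (B △ C)) ∪ (A − B))' since 10 ∈ ((A ∪ (B △ C)) ∪ (A − B))

No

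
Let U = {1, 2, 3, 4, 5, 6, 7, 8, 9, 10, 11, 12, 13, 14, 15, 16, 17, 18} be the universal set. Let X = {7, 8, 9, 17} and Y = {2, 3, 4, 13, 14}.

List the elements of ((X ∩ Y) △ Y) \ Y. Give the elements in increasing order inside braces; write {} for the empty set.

{}

X ∩ Y = {}
(X ∩ Y) △ Y = {2, 3, 4, 13, 14}
((X ∩ Y) △ Y) \ Y = {}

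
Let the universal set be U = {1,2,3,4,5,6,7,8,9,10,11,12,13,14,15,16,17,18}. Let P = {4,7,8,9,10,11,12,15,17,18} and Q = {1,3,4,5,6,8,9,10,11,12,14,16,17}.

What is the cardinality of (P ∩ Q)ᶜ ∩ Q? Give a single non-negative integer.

6

P ∩ Q = {4,8,9,10,11,12,17}
(P ∩ Q)ᶜ = {1,2,3,5,6,7,13,14,15,16,18}
(P ∩ Q)ᶜ ∩ Q = {1,3,5,6,14,16}
|(P ∩ Q)ᶜ ∩ Q| = 6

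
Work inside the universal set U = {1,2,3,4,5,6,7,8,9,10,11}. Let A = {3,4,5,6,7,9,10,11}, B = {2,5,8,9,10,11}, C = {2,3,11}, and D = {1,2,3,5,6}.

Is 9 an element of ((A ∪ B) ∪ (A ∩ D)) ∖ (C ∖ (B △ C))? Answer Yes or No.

9 ∈ A and 9 ∈ B, so 9 ∈ A ∪ B
9 ∈ A and 9 ∉ D, so 9 ∉ A ∩ D
9 ∈ (A ∪ B) and 9 ∉ (A ∩ D), so 9 ∈ (A ∪ B) ∪ (A ∩ D)
9 ∈ B and 9 ∉ C, so 9 ∈ B △ C
9 ∉ C and 9 ∈ (B △ C), so 9 ∉ C ∖ (B △ C)
9 ∈ ((A ∪ B) ∪ (A ∩ D)) and 9 ∉ (C ∖ (B △ C)), so 9 ∈ ((A ∪ B) ∪ (A ∩ D)) ∖ (C ∖ (B △ C))

Yes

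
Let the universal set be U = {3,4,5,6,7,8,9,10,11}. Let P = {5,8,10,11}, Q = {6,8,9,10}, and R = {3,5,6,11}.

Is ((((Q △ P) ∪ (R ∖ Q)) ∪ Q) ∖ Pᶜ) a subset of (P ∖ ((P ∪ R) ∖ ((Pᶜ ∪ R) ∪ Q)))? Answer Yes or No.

Q △ P = {5,6,9,11}
R ∖ Q = {3,5,11}
(Q △ P) ∪ (R ∖ Q) = {3,5,6,9,11}
((Q △ P) ∪ (R ∖ Q)) ∪ Q = {3,5,6,8,9,10,11}
Pᶜ = {3,4,6,7,9}
(((Q △ P) ∪ (R ∖ Q)) ∪ Q) ∖ Pᶜ = {5,8,10,11}
P ∪ R = {3,5,6,8,10,11}
Pᶜ ∪ R = {3,4,5,6,7,9,11}
(Pᶜ ∪ R) ∪ Q = {3,4,5,6,7,8,9,10,11}
(P ∪ R) ∖ ((Pᶜ ∪ R) ∪ Q) = {}
P ∖ ((P ∪ R) ∖ ((Pᶜ ∪ R) ∪ Q)) = {5,8,10,11}
Every element of {5,8,10,11} is in {5,8,10,11}, so (((Q △ P) ∪ (R ∖ Q)) ∪ Q) ∖ Pᶜ ⊆ P ∖ ((P ∪ R) ∖ ((Pᶜ ∪ R) ∪ Q)).

Yes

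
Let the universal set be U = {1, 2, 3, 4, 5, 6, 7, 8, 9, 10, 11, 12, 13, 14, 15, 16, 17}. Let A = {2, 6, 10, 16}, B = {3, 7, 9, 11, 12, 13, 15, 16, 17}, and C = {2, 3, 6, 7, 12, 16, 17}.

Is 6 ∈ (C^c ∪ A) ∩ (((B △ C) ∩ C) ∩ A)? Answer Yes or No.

6 ∈ C, so 6 ∉ C^c
6 ∉ C^c and 6 ∈ A, so 6 ∈ C^c ∪ A
6 ∉ B and 6 ∈ C, so 6 ∈ B △ C
6 ∈ (B △ C) and 6 ∈ C, so 6 ∈ (B △ C) ∩ C
6 ∈ ((B △ C) ∩ C) and 6 ∈ A, so 6 ∈ ((B △ C) ∩ C) ∩ A
6 ∈ (C^c ∪ A) and 6 ∈ (((B △ C) ∩ C) ∩ A), so 6 ∈ (C^c ∪ A) ∩ (((B △ C) ∩ C) ∩ A)

Yes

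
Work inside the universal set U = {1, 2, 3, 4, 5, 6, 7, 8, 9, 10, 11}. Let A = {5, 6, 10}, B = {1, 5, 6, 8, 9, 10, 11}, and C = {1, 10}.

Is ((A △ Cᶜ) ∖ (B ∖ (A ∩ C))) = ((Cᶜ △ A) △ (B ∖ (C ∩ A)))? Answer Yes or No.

No

Cᶜ = {2, 3, 4, 5, 6, 7, 8, 9, 11}
A △ Cᶜ = {2, 3, 4, 7, 8, 9, 10, 11}
A ∩ C = {10}
B ∖ (A ∩ C) = {1, 5, 6, 8, 9, 11}
(A △ Cᶜ) ∖ (B ∖ (A ∩ C)) = {2, 3, 4, 7, 10}
Cᶜ △ A = {2, 3, 4, 7, 8, 9, 10, 11}
C ∩ A = {10}
B ∖ (C ∩ A) = {1, 5, 6, 8, 9, 11}
(Cᶜ △ A) △ (B ∖ (C ∩ A)) = {1, 2, 3, 4, 5, 6, 7, 10}
1 ∈ (Cᶜ △ A) △ (B ∖ (C ∩ A)) but 1 ∉ (A △ Cᶜ) ∖ (B ∖ (A ∩ C)), so they differ.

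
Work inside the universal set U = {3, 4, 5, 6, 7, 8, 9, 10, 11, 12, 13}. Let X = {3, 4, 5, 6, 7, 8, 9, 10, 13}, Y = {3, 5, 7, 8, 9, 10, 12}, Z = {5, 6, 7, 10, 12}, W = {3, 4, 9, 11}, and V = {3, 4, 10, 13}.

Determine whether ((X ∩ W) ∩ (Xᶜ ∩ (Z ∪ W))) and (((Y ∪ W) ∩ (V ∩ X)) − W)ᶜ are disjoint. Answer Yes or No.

Yes

X ∩ W = {3, 4, 9}
Xᶜ = {11, 12}
Z ∪ W = {3, 4, 5, 6, 7, 9, 10, 11, 12}
Xᶜ ∩ (Z ∪ W) = {11, 12}
(X ∩ W) ∩ (Xᶜ ∩ (Z ∪ W)) = {}
Y ∪ W = {3, 4, 5, 7, 8, 9, 10, 11, 12}
V ∩ X = {3, 4, 10, 13}
(Y ∪ W) ∩ (V ∩ X) = {3, 4, 10}
((Y ∪ W) ∩ (V ∩ X)) − W = {10}
(((Y ∪ W) ∩ (V ∩ X)) − W)ᶜ = {3, 4, 5, 6, 7, 8, 9, 11, 12, 13}
{} and {3, 4, 5, 6, 7, 8, 9, 11, 12, 13} share no elements.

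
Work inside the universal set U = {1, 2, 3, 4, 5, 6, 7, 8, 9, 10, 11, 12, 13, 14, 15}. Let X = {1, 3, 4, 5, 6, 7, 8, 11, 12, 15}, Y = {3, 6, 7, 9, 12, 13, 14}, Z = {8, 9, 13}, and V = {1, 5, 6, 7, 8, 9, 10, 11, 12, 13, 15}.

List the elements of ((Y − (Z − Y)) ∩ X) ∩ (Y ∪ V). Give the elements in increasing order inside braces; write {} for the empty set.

{3, 6, 7, 12}

Z − Y = {8}
Y − (Z − Y) = {3, 6, 7, 9, 12, 13, 14}
(Y − (Z − Y)) ∩ X = {3, 6, 7, 12}
Y ∪ V = {1, 3, 5, 6, 7, 8, 9, 10, 11, 12, 13, 14, 15}
((Y − (Z − Y)) ∩ X) ∩ (Y ∪ V) = {3, 6, 7, 12}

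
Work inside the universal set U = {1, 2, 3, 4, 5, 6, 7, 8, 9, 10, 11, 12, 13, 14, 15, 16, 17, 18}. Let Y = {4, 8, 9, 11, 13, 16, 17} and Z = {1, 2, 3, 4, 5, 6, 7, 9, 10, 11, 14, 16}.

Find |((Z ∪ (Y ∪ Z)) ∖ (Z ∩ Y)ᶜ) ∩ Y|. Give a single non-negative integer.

Y ∪ Z = {1, 2, 3, 4, 5, 6, 7, 8, 9, 10, 11, 13, 14, 16, 17}
Z ∪ (Y ∪ Z) = {1, 2, 3, 4, 5, 6, 7, 8, 9, 10, 11, 13, 14, 16, 17}
Z ∩ Y = {4, 9, 11, 16}
(Z ∩ Y)ᶜ = {1, 2, 3, 5, 6, 7, 8, 10, 12, 13, 14, 15, 17, 18}
(Z ∪ (Y ∪ Z)) ∖ (Z ∩ Y)ᶜ = {4, 9, 11, 16}
((Z ∪ (Y ∪ Z)) ∖ (Z ∩ Y)ᶜ) ∩ Y = {4, 9, 11, 16}
|((Z ∪ (Y ∪ Z)) ∖ (Z ∩ Y)ᶜ) ∩ Y| = 4

4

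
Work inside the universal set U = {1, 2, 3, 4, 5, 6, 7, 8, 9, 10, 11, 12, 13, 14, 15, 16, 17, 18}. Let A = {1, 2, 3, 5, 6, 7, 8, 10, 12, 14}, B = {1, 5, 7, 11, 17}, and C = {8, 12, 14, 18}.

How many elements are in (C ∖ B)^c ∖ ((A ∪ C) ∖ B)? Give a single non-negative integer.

C ∖ B = {8, 12, 14, 18}
(C ∖ B)^c = {1, 2, 3, 4, 5, 6, 7, 9, 10, 11, 13, 15, 16, 17}
A ∪ C = {1, 2, 3, 5, 6, 7, 8, 10, 12, 14, 18}
(A ∪ C) ∖ B = {2, 3, 6, 8, 10, 12, 14, 18}
(C ∖ B)^c ∖ ((A ∪ C) ∖ B) = {1, 4, 5, 7, 9, 11, 13, 15, 16, 17}
|(C ∖ B)^c ∖ ((A ∪ C) ∖ B)| = 10

10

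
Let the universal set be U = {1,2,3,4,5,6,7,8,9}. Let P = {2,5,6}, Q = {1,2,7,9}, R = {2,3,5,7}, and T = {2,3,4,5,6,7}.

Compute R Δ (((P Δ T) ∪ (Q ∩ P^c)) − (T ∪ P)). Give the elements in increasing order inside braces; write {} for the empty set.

P Δ T = {3,4,7}
P^c = {1,3,4,7,8,9}
Q ∩ P^c = {1,7,9}
(P Δ T) ∪ (Q ∩ P^c) = {1,3,4,7,9}
T ∪ P = {2,3,4,5,6,7}
((P Δ T) ∪ (Q ∩ P^c)) − (T ∪ P) = {1,9}
R Δ (((P Δ T) ∪ (Q ∩ P^c)) − (T ∪ P)) = {1,2,3,5,7,9}

{1,2,3,5,7,9}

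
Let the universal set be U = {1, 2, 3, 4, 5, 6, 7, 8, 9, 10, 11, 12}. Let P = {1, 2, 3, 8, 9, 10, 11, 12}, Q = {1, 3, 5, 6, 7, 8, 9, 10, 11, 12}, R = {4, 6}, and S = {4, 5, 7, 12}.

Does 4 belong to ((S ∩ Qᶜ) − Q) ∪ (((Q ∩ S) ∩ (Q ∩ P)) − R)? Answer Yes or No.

4 ∉ Q, so 4 ∈ Qᶜ
4 ∈ S and 4 ∈ Qᶜ, so 4 ∈ S ∩ Qᶜ
4 ∈ (S ∩ Qᶜ) and 4 ∉ Q, so 4 ∈ (S ∩ Qᶜ) − Q
4 ∉ Q and 4 ∈ S, so 4 ∉ Q ∩ S
4 ∉ Q and 4 ∉ P, so 4 ∉ Q ∩ P
4 ∉ (Q ∩ S) and 4 ∉ (Q ∩ P), so 4 ∉ (Q ∩ S) ∩ (Q ∩ P)
4 ∉ ((Q ∩ S) ∩ (Q ∩ P)) and 4 ∈ R, so 4 ∉ ((Q ∩ S) ∩ (Q ∩ P)) − R
4 ∈ ((S ∩ Qᶜ) − Q) and 4 ∉ (((Q ∩ S) ∩ (Q ∩ P)) − R), so 4 ∈ ((S ∩ Qᶜ) − Q) ∪ (((Q ∩ S) ∩ (Q ∩ P)) − R)

Yes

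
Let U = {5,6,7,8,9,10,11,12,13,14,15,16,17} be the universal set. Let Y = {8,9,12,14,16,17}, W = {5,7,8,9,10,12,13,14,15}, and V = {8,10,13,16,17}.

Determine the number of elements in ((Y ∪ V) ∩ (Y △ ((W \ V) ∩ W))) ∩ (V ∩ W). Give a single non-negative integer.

1

Y ∪ V = {8,9,10,12,13,14,16,17}
W \ V = {5,7,9,12,14,15}
(W \ V) ∩ W = {5,7,9,12,14,15}
Y △ ((W \ V) ∩ W) = {5,7,8,15,16,17}
(Y ∪ V) ∩ (Y △ ((W \ V) ∩ W)) = {8,16,17}
V ∩ W = {8,10,13}
((Y ∪ V) ∩ (Y △ ((W \ V) ∩ W))) ∩ (V ∩ W) = {8}
|((Y ∪ V) ∩ (Y △ ((W \ V) ∩ W))) ∩ (V ∩ W)| = 1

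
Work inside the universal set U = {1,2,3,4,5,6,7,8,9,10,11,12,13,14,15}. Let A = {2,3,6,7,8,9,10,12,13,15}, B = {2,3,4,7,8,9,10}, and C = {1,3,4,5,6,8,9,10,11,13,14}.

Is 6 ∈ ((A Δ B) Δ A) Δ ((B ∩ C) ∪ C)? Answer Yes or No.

Yes

6 ∈ A and 6 ∉ B, so 6 ∈ A Δ B
6 ∈ (A Δ B) and 6 ∈ A, so 6 ∉ (A Δ B) Δ A
6 ∉ B and 6 ∈ C, so 6 ∉ B ∩ C
6 ∉ (B ∩ C) and 6 ∈ C, so 6 ∈ (B ∩ C) ∪ C
6 ∉ ((A Δ B) Δ A) and 6 ∈ ((B ∩ C) ∪ C), so 6 ∈ ((A Δ B) Δ A) Δ ((B ∩ C) ∪ C)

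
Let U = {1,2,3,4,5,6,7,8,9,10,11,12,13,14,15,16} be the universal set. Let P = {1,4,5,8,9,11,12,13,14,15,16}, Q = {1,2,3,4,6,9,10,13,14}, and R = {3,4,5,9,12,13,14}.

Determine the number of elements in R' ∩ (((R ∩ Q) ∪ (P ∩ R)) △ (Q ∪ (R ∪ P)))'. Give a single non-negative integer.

1

R' = {1,2,6,7,8,10,11,15,16}
R ∩ Q = {3,4,9,13,14}
P ∩ R = {4,5,9,12,13,14}
(R ∩ Q) ∪ (P ∩ R) = {3,4,5,9,12,13,14}
R ∪ P = {1,3,4,5,8,9,11,12,13,14,15,16}
Q ∪ (R ∪ P) = {1,2,3,4,5,6,8,9,10,11,12,13,14,15,16}
((R ∩ Q) ∪ (P ∩ R)) △ (Q ∪ (R ∪ P)) = {1,2,6,8,10,11,15,16}
(((R ∩ Q) ∪ (P ∩ R)) △ (Q ∪ (R ∪ P)))' = {3,4,5,7,9,12,13,14}
R' ∩ (((R ∩ Q) ∪ (P ∩ R)) △ (Q ∪ (R ∪ P)))' = {7}
|R' ∩ (((R ∩ Q) ∪ (P ∩ R)) △ (Q ∪ (R ∪ P)))'| = 1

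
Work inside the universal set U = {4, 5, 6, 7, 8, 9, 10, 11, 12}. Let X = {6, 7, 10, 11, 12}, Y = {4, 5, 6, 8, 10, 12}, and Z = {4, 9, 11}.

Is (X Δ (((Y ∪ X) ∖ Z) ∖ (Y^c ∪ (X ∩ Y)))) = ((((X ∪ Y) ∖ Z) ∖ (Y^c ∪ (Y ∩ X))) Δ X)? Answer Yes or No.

Y ∪ X = {4, 5, 6, 7, 8, 10, 11, 12}
(Y ∪ X) ∖ Z = {5, 6, 7, 8, 10, 12}
Y^c = {7, 9, 11}
X ∩ Y = {6, 10, 12}
Y^c ∪ (X ∩ Y) = {6, 7, 9, 10, 11, 12}
((Y ∪ X) ∖ Z) ∖ (Y^c ∪ (X ∩ Y)) = {5, 8}
X Δ (((Y ∪ X) ∖ Z) ∖ (Y^c ∪ (X ∩ Y))) = {5, 6, 7, 8, 10, 11, 12}
X ∪ Y = {4, 5, 6, 7, 8, 10, 11, 12}
(X ∪ Y) ∖ Z = {5, 6, 7, 8, 10, 12}
Y ∩ X = {6, 10, 12}
Y^c ∪ (Y ∩ X) = {6, 7, 9, 10, 11, 12}
((X ∪ Y) ∖ Z) ∖ (Y^c ∪ (Y ∩ X)) = {5, 8}
(((X ∪ Y) ∖ Z) ∖ (Y^c ∪ (Y ∩ X))) Δ X = {5, 6, 7, 8, 10, 11, 12}
Both equal {5, 6, 7, 8, 10, 11, 12}, so X Δ (((Y ∪ X) ∖ Z) ∖ (Y^c ∪ (X ∩ Y))) = (((X ∪ Y) ∖ Z) ∖ (Y^c ∪ (Y ∩ X))) Δ X.

Yes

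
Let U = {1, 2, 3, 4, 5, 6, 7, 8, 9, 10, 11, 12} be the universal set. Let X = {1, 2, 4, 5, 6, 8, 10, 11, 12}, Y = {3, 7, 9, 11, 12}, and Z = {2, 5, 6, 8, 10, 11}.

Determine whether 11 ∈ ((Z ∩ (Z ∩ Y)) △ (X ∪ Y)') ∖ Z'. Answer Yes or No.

Yes

11 ∈ Z and 11 ∈ Y, so 11 ∈ Z ∩ Y
11 ∈ Z and 11 ∈ (Z ∩ Y), so 11 ∈ Z ∩ (Z ∩ Y)
11 ∈ X and 11 ∈ Y, so 11 ∈ X ∪ Y
11 ∉ (X ∪ Y)' since 11 ∈ (X ∪ Y)
11 ∈ (Z ∩ (Z ∩ Y)) and 11 ∉ (X ∪ Y)', so 11 ∈ (Z ∩ (Z ∩ Y)) △ (X ∪ Y)'
11 ∈ Z, so 11 ∉ Z'
11 ∈ ((Z ∩ (Z ∩ Y)) △ (X ∪ Y)') and 11 ∉ Z', so 11 ∈ ((Z ∩ (Z ∩ Y)) △ (X ∪ Y)') ∖ Z'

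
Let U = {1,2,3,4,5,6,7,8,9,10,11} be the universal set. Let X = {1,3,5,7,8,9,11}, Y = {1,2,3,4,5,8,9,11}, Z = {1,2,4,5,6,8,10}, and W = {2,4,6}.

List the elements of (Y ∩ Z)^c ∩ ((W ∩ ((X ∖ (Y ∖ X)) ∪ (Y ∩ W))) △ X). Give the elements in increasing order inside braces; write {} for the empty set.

{3,7,9,11}

Y ∩ Z = {1,2,4,5,8}
(Y ∩ Z)^c = {3,6,7,9,10,11}
Y ∖ X = {2,4}
X ∖ (Y ∖ X) = {1,3,5,7,8,9,11}
Y ∩ W = {2,4}
(X ∖ (Y ∖ X)) ∪ (Y ∩ W) = {1,2,3,4,5,7,8,9,11}
W ∩ ((X ∖ (Y ∖ X)) ∪ (Y ∩ W)) = {2,4}
(W ∩ ((X ∖ (Y ∖ X)) ∪ (Y ∩ W))) △ X = {1,2,3,4,5,7,8,9,11}
(Y ∩ Z)^c ∩ ((W ∩ ((X ∖ (Y ∖ X)) ∪ (Y ∩ W))) △ X) = {3,7,9,11}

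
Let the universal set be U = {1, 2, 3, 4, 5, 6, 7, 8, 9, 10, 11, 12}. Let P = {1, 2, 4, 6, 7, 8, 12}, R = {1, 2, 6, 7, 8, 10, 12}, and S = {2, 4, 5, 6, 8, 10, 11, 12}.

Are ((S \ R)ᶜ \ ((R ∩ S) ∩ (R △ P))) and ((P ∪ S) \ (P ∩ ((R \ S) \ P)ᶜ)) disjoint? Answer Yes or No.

S \ R = {4, 5, 11}
(S \ R)ᶜ = {1, 2, 3, 6, 7, 8, 9, 10, 12}
R ∩ S = {2, 6, 8, 10, 12}
R △ P = {4, 10}
(R ∩ S) ∩ (R △ P) = {10}
(S \ R)ᶜ \ ((R ∩ S) ∩ (R △ P)) = {1, 2, 3, 6, 7, 8, 9, 12}
P ∪ S = {1, 2, 4, 5, 6, 7, 8, 10, 11, 12}
R \ S = {1, 7}
(R \ S) \ P = {}
((R \ S) \ P)ᶜ = {1, 2, 3, 4, 5, 6, 7, 8, 9, 10, 11, 12}
P ∩ ((R \ S) \ P)ᶜ = {1, 2, 4, 6, 7, 8, 12}
(P ∪ S) \ (P ∩ ((R \ S) \ P)ᶜ) = {5, 10, 11}
{1, 2, 3, 6, 7, 8, 9, 12} and {5, 10, 11} share no elements.

Yes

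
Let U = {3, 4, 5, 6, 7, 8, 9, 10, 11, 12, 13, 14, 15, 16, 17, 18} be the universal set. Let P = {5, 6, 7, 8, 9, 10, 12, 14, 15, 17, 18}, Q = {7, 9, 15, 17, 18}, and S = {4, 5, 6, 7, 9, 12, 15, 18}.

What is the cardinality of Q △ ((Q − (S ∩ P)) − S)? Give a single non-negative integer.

S ∩ P = {5, 6, 7, 9, 12, 15, 18}
Q − (S ∩ P) = {17}
(Q − (S ∩ P)) − S = {17}
Q △ ((Q − (S ∩ P)) − S) = {7, 9, 15, 18}
|Q △ ((Q − (S ∩ P)) − S)| = 4

4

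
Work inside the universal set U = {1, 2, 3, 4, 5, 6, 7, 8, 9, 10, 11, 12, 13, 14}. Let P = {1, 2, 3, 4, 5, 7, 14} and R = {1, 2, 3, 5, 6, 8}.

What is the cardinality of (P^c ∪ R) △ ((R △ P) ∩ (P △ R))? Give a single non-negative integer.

P^c = {6, 8, 9, 10, 11, 12, 13}
P^c ∪ R = {1, 2, 3, 5, 6, 8, 9, 10, 11, 12, 13}
R △ P = {4, 6, 7, 8, 14}
P △ R = {4, 6, 7, 8, 14}
(R △ P) ∩ (P △ R) = {4, 6, 7, 8, 14}
(P^c ∪ R) △ ((R △ P) ∩ (P △ R)) = {1, 2, 3, 4, 5, 7, 9, 10, 11, 12, 13, 14}
|(P^c ∪ R) △ ((R △ P) ∩ (P △ R))| = 12

12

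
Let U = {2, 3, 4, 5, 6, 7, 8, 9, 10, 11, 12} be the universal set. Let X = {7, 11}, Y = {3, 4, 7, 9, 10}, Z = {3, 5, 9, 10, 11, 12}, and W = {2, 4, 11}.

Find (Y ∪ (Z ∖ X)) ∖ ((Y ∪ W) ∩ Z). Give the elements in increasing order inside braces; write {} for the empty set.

{4, 5, 7, 12}

Z ∖ X = {3, 5, 9, 10, 12}
Y ∪ (Z ∖ X) = {3, 4, 5, 7, 9, 10, 12}
Y ∪ W = {2, 3, 4, 7, 9, 10, 11}
(Y ∪ W) ∩ Z = {3, 9, 10, 11}
(Y ∪ (Z ∖ X)) ∖ ((Y ∪ W) ∩ Z) = {4, 5, 7, 12}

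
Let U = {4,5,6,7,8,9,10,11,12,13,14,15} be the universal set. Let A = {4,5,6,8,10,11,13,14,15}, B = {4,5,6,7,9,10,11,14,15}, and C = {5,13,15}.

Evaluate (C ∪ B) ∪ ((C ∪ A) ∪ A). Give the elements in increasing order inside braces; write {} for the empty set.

{4,5,6,7,8,9,10,11,13,14,15}

C ∪ B = {4,5,6,7,9,10,11,13,14,15}
C ∪ A = {4,5,6,8,10,11,13,14,15}
(C ∪ A) ∪ A = {4,5,6,8,10,11,13,14,15}
(C ∪ B) ∪ ((C ∪ A) ∪ A) = {4,5,6,7,8,9,10,11,13,14,15}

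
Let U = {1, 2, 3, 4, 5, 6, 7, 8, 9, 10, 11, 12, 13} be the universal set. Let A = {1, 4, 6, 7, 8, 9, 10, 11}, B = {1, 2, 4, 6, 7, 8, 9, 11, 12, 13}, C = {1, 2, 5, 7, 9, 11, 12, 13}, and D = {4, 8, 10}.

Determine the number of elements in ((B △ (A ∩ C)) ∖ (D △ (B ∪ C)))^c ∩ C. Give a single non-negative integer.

8

A ∩ C = {1, 7, 9, 11}
B △ (A ∩ C) = {2, 4, 6, 8, 12, 13}
B ∪ C = {1, 2, 4, 5, 6, 7, 8, 9, 11, 12, 13}
D △ (B ∪ C) = {1, 2, 5, 6, 7, 9, 10, 11, 12, 13}
(B △ (A ∩ C)) ∖ (D △ (B ∪ C)) = {4, 8}
((B △ (A ∩ C)) ∖ (D △ (B ∪ C)))^c = {1, 2, 3, 5, 6, 7, 9, 10, 11, 12, 13}
((B △ (A ∩ C)) ∖ (D △ (B ∪ C)))^c ∩ C = {1, 2, 5, 7, 9, 11, 12, 13}
|((B △ (A ∩ C)) ∖ (D △ (B ∪ C)))^c ∩ C| = 8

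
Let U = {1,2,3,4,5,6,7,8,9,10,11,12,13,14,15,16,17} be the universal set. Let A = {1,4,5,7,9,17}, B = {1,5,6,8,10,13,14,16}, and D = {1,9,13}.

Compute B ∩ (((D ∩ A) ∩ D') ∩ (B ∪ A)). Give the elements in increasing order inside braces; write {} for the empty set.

{}

D ∩ A = {1,9}
D' = {2,3,4,5,6,7,8,10,11,12,14,15,16,17}
(D ∩ A) ∩ D' = {}
B ∪ A = {1,4,5,6,7,8,9,10,13,14,16,17}
((D ∩ A) ∩ D') ∩ (B ∪ A) = {}
B ∩ (((D ∩ A) ∩ D') ∩ (B ∪ A)) = {}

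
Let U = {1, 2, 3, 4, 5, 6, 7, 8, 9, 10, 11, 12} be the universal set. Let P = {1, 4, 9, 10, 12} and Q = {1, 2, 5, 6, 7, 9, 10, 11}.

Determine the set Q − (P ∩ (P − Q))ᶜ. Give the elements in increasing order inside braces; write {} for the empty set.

P − Q = {4, 12}
P ∩ (P − Q) = {4, 12}
(P ∩ (P − Q))ᶜ = {1, 2, 3, 5, 6, 7, 8, 9, 10, 11}
Q − (P ∩ (P − Q))ᶜ = {}

{}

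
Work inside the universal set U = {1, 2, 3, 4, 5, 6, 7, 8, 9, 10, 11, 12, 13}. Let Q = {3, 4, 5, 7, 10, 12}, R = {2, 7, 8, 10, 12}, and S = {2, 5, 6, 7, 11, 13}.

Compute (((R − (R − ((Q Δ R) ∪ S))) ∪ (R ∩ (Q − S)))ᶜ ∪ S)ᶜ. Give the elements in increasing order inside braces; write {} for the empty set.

Q Δ R = {2, 3, 4, 5, 8}
(Q Δ R) ∪ S = {2, 3, 4, 5, 6, 7, 8, 11, 13}
R − ((Q Δ R) ∪ S) = {10, 12}
R − (R − ((Q Δ R) ∪ S)) = {2, 7, 8}
Q − S = {3, 4, 10, 12}
R ∩ (Q − S) = {10, 12}
(R − (R − ((Q Δ R) ∪ S))) ∪ (R ∩ (Q − S)) = {2, 7, 8, 10, 12}
((R − (R − ((Q Δ R) ∪ S))) ∪ (R ∩ (Q − S)))ᶜ = {1, 3, 4, 5, 6, 9, 11, 13}
((R − (R − ((Q Δ R) ∪ S))) ∪ (R ∩ (Q − S)))ᶜ ∪ S = {1, 2, 3, 4, 5, 6, 7, 9, 11, 13}
(((R − (R − ((Q Δ R) ∪ S))) ∪ (R ∩ (Q − S)))ᶜ ∪ S)ᶜ = {8, 10, 12}

{8, 10, 12}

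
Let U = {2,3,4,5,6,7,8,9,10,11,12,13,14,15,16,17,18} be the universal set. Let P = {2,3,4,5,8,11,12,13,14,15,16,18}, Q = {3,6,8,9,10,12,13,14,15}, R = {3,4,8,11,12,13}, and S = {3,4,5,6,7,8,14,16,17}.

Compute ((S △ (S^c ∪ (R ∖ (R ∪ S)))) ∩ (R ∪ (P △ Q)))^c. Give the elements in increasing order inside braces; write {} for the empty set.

S^c = {2,9,10,11,12,13,15,18}
R ∪ S = {3,4,5,6,7,8,11,12,13,14,16,17}
R ∖ (R ∪ S) = {}
S^c ∪ (R ∖ (R ∪ S)) = {2,9,10,11,12,13,15,18}
S △ (S^c ∪ (R ∖ (R ∪ S))) = {2,3,4,5,6,7,8,9,10,11,12,13,14,15,16,17,18}
P △ Q = {2,4,5,6,9,10,11,16,18}
R ∪ (P △ Q) = {2,3,4,5,6,8,9,10,11,12,13,16,18}
(S △ (S^c ∪ (R ∖ (R ∪ S)))) ∩ (R ∪ (P △ Q)) = {2,3,4,5,6,8,9,10,11,12,13,16,18}
((S △ (S^c ∪ (R ∖ (R ∪ S)))) ∩ (R ∪ (P △ Q)))^c = {7,14,15,17}

{7,14,15,17}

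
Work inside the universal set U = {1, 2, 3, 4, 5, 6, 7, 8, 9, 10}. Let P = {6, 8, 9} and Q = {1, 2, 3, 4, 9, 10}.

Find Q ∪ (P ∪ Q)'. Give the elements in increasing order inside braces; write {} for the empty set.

{1, 2, 3, 4, 5, 7, 9, 10}

P ∪ Q = {1, 2, 3, 4, 6, 8, 9, 10}
(P ∪ Q)' = {5, 7}
Q ∪ (P ∪ Q)' = {1, 2, 3, 4, 5, 7, 9, 10}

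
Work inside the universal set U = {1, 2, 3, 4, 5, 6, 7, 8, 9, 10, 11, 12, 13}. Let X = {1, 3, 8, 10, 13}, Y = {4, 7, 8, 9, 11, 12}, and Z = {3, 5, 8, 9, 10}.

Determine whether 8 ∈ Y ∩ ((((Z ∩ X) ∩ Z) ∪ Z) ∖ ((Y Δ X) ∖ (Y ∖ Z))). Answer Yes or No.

8 ∈ Z and 8 ∈ X, so 8 ∈ Z ∩ X
8 ∈ (Z ∩ X) and 8 ∈ Z, so 8 ∈ (Z ∩ X) ∩ Z
8 ∈ ((Z ∩ X) ∩ Z) and 8 ∈ Z, so 8 ∈ ((Z ∩ X) ∩ Z) ∪ Z
8 ∈ Y and 8 ∈ X, so 8 ∉ Y Δ X
8 ∈ Y and 8 ∈ Z, so 8 ∉ Y ∖ Z
8 ∉ (Y Δ X) and 8 ∉ (Y ∖ Z), so 8 ∉ (Y Δ X) ∖ (Y ∖ Z)
8 ∈ (((Z ∩ X) ∩ Z) ∪ Z) and 8 ∉ ((Y Δ X) ∖ (Y ∖ Z)), so 8 ∈ (((Z ∩ X) ∩ Z) ∪ Z) ∖ ((Y Δ X) ∖ (Y ∖ Z))
8 ∈ Y and 8 ∈ ((((Z ∩ X) ∩ Z) ∪ Z) ∖ ((Y Δ X) ∖ (Y ∖ Z))), so 8 ∈ Y ∩ ((((Z ∩ X) ∩ Z) ∪ Z) ∖ ((Y Δ X) ∖ (Y ∖ Z)))

Yes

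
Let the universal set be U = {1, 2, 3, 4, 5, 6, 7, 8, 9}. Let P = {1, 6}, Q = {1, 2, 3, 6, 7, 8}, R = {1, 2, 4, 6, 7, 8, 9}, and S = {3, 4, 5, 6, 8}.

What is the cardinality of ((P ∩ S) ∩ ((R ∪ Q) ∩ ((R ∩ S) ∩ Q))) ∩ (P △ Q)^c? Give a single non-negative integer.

1

P ∩ S = {6}
R ∪ Q = {1, 2, 3, 4, 6, 7, 8, 9}
R ∩ S = {4, 6, 8}
(R ∩ S) ∩ Q = {6, 8}
(R ∪ Q) ∩ ((R ∩ S) ∩ Q) = {6, 8}
(P ∩ S) ∩ ((R ∪ Q) ∩ ((R ∩ S) ∩ Q)) = {6}
P △ Q = {2, 3, 7, 8}
(P △ Q)^c = {1, 4, 5, 6, 9}
((P ∩ S) ∩ ((R ∪ Q) ∩ ((R ∩ S) ∩ Q))) ∩ (P △ Q)^c = {6}
|((P ∩ S) ∩ ((R ∪ Q) ∩ ((R ∩ S) ∩ Q))) ∩ (P △ Q)^c| = 1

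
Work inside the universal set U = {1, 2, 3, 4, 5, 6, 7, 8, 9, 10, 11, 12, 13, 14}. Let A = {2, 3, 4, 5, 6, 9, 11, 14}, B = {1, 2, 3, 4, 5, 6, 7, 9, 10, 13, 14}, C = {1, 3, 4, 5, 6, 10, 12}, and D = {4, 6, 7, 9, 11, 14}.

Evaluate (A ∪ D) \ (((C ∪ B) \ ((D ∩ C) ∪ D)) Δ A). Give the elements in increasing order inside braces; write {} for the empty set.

A ∪ D = {2, 3, 4, 5, 6, 7, 9, 11, 14}
C ∪ B = {1, 2, 3, 4, 5, 6, 7, 9, 10, 12, 13, 14}
D ∩ C = {4, 6}
(D ∩ C) ∪ D = {4, 6, 7, 9, 11, 14}
(C ∪ B) \ ((D ∩ C) ∪ D) = {1, 2, 3, 5, 10, 12, 13}
((C ∪ B) \ ((D ∩ C) ∪ D)) Δ A = {1, 4, 6, 9, 10, 11, 12, 13, 14}
(A ∪ D) \ (((C ∪ B) \ ((D ∩ C) ∪ D)) Δ A) = {2, 3, 5, 7}

{2, 3, 5, 7}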